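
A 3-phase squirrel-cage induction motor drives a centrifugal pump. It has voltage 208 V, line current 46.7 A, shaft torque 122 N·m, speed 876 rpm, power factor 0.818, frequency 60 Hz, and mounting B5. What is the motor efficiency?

ω = 2π × 876/60 = 91.73 rad/s; P_out = τω = 122 × 91.73 = 11191 W
P_in = √3·V_L·I_L·cosφ = 1.732 × 208 × 46.7 × 0.818 = 13762 W
η = P_out / P_in = 11191 / 13762 = 0.813 = 81.3%

81.3 %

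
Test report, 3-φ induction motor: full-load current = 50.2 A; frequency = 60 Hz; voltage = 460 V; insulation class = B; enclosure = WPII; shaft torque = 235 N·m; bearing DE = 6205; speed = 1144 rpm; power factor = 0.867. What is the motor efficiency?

ω = 2π × 1144/60 = 119.8 rad/s; P_out = τω = 235 × 119.8 = 28153 W
P_in = √3·V_L·I_L·cosφ = 1.732 × 460 × 50.2 × 0.867 = 34676 W
η = P_out / P_in = 28153 / 34676 = 0.812 = 81.2%

81.2 %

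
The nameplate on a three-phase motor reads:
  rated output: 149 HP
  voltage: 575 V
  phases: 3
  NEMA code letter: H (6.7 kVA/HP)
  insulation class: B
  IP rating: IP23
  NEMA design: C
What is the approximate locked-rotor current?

S_LR = 6.7 × 149 = 998.3 kVA
I_LR = S_LR/(√3·V_L) = 998300/(1.732×575) = 1000 A

1000 A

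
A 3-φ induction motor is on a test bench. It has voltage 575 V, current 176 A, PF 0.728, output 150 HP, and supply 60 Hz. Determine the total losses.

15700 W

P_in = √3·V·I·cosφ = 1.732×575×176×0.728 = 127603 W
P_out = 150×746 = 111900 W
Losses = P_in − P_out = 127603 − 111900 = 15703 W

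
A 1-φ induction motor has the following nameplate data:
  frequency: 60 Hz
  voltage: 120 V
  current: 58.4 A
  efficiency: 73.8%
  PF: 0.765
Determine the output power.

P_in = V·I·cosφ = 120 × 58.4 × 0.765 = 5361 W
P_out = η·P_in = 0.738 × 5361 = 3956 W

3.96 kW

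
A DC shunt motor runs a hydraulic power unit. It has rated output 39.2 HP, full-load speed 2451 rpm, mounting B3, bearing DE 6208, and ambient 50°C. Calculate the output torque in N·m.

114 N·m

P_out = 39.2 × 746 = 29243 W
ω = 2π × 2451/60 = 256.7 rad/s
τ = P_out/ω = 29243/256.7 = 114 N·m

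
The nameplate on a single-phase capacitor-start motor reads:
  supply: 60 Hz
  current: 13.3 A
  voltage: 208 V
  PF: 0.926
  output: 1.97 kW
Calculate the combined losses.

592 W

P_in = V·I·cosφ = 208×13.3×0.926 = 2562 W
P_out = 1970 W
Losses = P_in − P_out = 2562 − 1970 = 592 W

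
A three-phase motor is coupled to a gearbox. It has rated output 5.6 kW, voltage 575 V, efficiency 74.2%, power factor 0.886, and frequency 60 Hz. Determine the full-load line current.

P_out = 5.6 kW = 5600 W
P_in = P_out / η = 5600 / 0.742 = 7547 W
I_L = P_in / (√3·V_L·cosφ) = 7547 / (1.732 × 575 × 0.886) = 8.55 A

8.55 A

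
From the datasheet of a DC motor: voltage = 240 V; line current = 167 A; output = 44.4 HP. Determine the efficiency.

82.6 %

P_out = 44.4 × 746 = 33122 W
P_in = V·I = 240 × 167 = 40080 W
η = P_out / P_in = 33122 / 40080 = 0.826 = 82.6%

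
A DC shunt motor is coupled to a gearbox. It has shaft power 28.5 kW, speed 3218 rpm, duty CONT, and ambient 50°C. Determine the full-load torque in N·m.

84.6 N·m

ω = 2π × 3218/60 = 337 rad/s
τ = P/ω = 28500/337 = 84.6 N·m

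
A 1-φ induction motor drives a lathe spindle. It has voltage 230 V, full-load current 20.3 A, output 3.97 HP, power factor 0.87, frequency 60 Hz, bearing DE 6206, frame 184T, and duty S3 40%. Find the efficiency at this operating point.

72.9 %

P_out = 3.97 × 746 = 2962 W
P_in = V·I·cosφ = 230 × 20.3 × 0.87 = 4062 W
η = P_out / P_in = 2962 / 4062 = 0.729 = 72.9%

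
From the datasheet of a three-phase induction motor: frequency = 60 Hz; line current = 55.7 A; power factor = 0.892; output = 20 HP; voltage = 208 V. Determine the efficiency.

P_out = 20 × 746 = 14920 W
P_in = √3·V_L·I_L·cosφ = 1.732 × 208 × 55.7 × 0.892 = 17899 W
η = P_out / P_in = 14920 / 17899 = 0.834 = 83.4%

83.4 %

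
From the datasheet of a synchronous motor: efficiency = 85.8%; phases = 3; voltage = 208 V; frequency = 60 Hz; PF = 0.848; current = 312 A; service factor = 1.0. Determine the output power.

81.8 kW

P_in = √3·V·I·cosφ = 1.732 × 208 × 312 × 0.848 = 95315 W
P_out = η·P_in = 0.858 × 95315 = 81780 W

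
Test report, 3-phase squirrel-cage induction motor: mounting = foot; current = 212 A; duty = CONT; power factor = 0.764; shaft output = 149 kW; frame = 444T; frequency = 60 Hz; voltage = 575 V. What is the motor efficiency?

P_out = 149 kW = 149000 W
P_in = √3·V_L·I_L·cosφ = 1.732 × 575 × 212 × 0.764 = 161304 W
η = P_out / P_in = 149000 / 161304 = 0.924 = 92.4%

92.4 %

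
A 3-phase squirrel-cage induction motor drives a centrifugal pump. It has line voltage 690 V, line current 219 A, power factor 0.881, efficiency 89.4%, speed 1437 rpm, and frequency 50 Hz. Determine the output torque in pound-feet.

1010 lb·ft

P_in = √3·V·I·cosφ = 1.732 × 690 × 219 × 0.881 = 230578 W
P_out = η·P_in = 0.894 × 230578 = 206137 W
n = 1437 rpm
ω = 2π×1437/60 = 150.5 rad/s
τ = P_out/ω = 206137/150.5 = 1370 N·m
In lb·ft: 1370/1.356 = 1010 lb·ft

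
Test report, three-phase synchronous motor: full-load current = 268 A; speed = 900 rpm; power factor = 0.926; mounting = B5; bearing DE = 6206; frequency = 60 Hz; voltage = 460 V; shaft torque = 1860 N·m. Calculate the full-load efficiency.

ω = 2π × 900/60 = 94.25 rad/s; P_out = τω = 1860 × 94.25 = 175305 W
P_in = √3·V_L·I_L·cosφ = 1.732 × 460 × 268 × 0.926 = 197720 W
η = P_out / P_in = 175305 / 197720 = 0.887 = 88.7%

88.7 %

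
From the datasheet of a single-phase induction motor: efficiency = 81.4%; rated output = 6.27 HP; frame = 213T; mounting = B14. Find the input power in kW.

5.75 kW

P_out = 6.27 × 746 = 4677 W
P_in = P_out/η = 4677/0.814 = 5746 W = 5.75 kW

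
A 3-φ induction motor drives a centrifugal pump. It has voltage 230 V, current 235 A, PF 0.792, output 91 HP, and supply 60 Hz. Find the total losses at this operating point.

P_in = √3·V·I·cosφ = 1.732×230×235×0.792 = 74143 W
P_out = 91×746 = 67886 W
Losses = P_in − P_out = 74143 − 67886 = 6257 W

6.26 kW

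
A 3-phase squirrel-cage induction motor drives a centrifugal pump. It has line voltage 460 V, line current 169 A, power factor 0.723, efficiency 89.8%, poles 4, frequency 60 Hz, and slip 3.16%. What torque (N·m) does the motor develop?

P_in = √3·V·I·cosφ = 1.732 × 460 × 169 × 0.723 = 97349 W
P_out = η·P_in = 0.898 × 97349 = 87419 W
n_s = 120×60/4 = 1800 rpm; n = 1800×(1−0.0316) = 1743 rpm
ω = 2π×1743/60 = 182.5 rad/s
τ = P_out/ω = 87419/182.5 = 479 N·m

479 N·m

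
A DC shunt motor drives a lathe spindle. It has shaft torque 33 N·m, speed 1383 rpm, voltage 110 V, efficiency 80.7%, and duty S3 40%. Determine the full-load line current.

ω = 2π×1383/60 = 144.8 rad/s; P_out = τω = 33 × 144.8 = 4778 W
P_in = P_out / η = 4778 / 0.807 = 5921 W
I = P_in / V = 5921 / 110 = 53.8 A

53.8 A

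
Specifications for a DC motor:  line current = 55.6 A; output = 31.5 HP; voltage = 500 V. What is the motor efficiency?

P_out = 31.5 × 746 = 23499 W
P_in = V·I = 500 × 55.6 = 27800 W
η = P_out / P_in = 23499 / 27800 = 0.845 = 84.5%

84.5 %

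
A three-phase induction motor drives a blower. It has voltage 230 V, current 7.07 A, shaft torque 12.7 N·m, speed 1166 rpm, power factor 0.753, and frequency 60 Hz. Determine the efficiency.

ω = 2π × 1166/60 = 122.1 rad/s; P_out = τω = 12.7 × 122.1 = 1551 W
P_in = √3·V_L·I_L·cosφ = 1.732 × 230 × 7.07 × 0.753 = 2121 W
η = P_out / P_in = 1551 / 2121 = 0.731 = 73.1%

73.1 %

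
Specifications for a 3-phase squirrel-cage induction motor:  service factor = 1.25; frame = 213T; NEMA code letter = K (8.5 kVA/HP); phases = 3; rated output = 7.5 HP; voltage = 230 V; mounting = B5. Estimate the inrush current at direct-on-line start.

S_LR = 8.5 × 7.5 = 63.75 kVA
I_LR = S_LR/(√3·V_L) = 63750/(1.732×230) = 160 A

160 A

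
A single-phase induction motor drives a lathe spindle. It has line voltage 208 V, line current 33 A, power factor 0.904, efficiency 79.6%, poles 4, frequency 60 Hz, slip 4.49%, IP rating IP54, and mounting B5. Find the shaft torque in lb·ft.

20.2 lb·ft

P_in = V·I·cosφ = 208 × 33 × 0.904 = 6205 W
P_out = η·P_in = 0.796 × 6205 = 4939 W
n_s = 120×60/4 = 1800 rpm; n = 1800×(1−0.0449) = 1719 rpm
ω = 2π×1719/60 = 180 rad/s
τ = P_out/ω = 4939/180 = 27.44 N·m
In lb·ft: 27.44/1.356 = 20.2 lb·ft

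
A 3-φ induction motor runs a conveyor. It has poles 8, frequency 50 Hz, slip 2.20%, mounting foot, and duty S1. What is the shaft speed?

734 rpm

n_s = 120f/p = 120×50/8 = 750 rpm
n = n_s(1 − s) = 750 × (1 − 0.022) = 734 rpm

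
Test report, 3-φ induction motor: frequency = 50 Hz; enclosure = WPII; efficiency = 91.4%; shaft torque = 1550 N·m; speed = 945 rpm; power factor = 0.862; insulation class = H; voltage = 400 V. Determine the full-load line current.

281 A

ω = 2π×945/60 = 98.96 rad/s; P_out = τω = 1550 × 98.96 = 153388 W
P_in = P_out / η = 153388 / 0.914 = 167821 W
I_L = P_in / (√3·V_L·cosφ) = 167821 / (1.732 × 400 × 0.862) = 281 A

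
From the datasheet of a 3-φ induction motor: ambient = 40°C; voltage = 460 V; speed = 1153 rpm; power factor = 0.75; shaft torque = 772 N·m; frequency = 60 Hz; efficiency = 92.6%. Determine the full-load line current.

ω = 2π×1153/60 = 120.7 rad/s; P_out = τω = 772 × 120.7 = 93180 W
P_in = P_out / η = 93180 / 0.926 = 100626 W
I_L = P_in / (√3·V_L·cosφ) = 100626 / (1.732 × 460 × 0.75) = 168 A

168 A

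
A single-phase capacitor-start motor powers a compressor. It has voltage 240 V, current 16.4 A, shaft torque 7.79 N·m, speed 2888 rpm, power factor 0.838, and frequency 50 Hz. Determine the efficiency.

71.4 %

ω = 2π × 2888/60 = 302.4 rad/s; P_out = τω = 7.79 × 302.4 = 2356 W
P_in = V·I·cosφ = 240 × 16.4 × 0.838 = 3298 W
η = P_out / P_in = 2356 / 3298 = 0.714 = 71.4%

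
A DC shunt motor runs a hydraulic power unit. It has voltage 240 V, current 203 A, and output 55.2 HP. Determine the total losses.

7540 W

P_in = V·I = 240×203 = 48720 W
P_out = 55.2×746 = 41179 W
Losses = P_in − P_out = 48720 − 41179 = 7541 W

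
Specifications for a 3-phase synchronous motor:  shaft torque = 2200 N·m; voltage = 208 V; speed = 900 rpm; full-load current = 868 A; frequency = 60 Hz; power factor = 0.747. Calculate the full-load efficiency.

88.8 %

ω = 2π × 900/60 = 94.25 rad/s; P_out = τω = 2200 × 94.25 = 207350 W
P_in = √3·V_L·I_L·cosφ = 1.732 × 208 × 868 × 0.747 = 233589 W
η = P_out / P_in = 207350 / 233589 = 0.888 = 88.8%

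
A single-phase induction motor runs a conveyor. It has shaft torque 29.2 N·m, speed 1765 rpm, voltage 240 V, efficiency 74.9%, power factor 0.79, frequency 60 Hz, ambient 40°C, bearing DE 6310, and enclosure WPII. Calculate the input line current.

38 A

ω = 2π×1765/60 = 184.8 rad/s; P_out = τω = 29.2 × 184.8 = 5396 W
P_in = P_out / η = 5396 / 0.749 = 7204 W
I = P_in / (V·cosφ) = 7204 / (240 × 0.79) = 38 A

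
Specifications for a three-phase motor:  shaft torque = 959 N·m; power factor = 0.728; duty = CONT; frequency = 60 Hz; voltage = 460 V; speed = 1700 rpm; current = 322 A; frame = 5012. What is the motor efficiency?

91.4 %

ω = 2π × 1700/60 = 178 rad/s; P_out = τω = 959 × 178 = 170702 W
P_in = √3·V_L·I_L·cosφ = 1.732 × 460 × 322 × 0.728 = 186764 W
η = P_out / P_in = 170702 / 186764 = 0.914 = 91.4%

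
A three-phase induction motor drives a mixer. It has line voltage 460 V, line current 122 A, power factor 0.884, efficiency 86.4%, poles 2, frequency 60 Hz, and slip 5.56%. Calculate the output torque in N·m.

209 N·m

P_in = √3·V·I·cosφ = 1.732 × 460 × 122 × 0.884 = 85925 W
P_out = η·P_in = 0.864 × 85925 = 74239 W
n_s = 120×60/2 = 3600 rpm; n = 3600×(1−0.0556) = 3400 rpm
ω = 2π×3400/60 = 356 rad/s
τ = P_out/ω = 74239/356 = 209 N·m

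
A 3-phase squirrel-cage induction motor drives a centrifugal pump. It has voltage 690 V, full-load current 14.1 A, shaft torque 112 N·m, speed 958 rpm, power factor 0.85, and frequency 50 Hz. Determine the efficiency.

ω = 2π × 958/60 = 100.3 rad/s; P_out = τω = 112 × 100.3 = 11234 W
P_in = √3·V_L·I_L·cosφ = 1.732 × 690 × 14.1 × 0.85 = 14323 W
η = P_out / P_in = 11234 / 14323 = 0.784 = 78.4%

78.4 %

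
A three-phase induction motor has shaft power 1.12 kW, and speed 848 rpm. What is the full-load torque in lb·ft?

9.3 lb·ft

ω = 2π × 848/60 = 88.8 rad/s
τ = P/ω = 1120/88.8 = 12.61 N·m
In lb·ft: 12.61/1.356 = 9.3 lb·ft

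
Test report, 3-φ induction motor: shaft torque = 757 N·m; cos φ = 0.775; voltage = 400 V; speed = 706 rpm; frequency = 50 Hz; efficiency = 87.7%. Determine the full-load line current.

119 A

ω = 2π×706/60 = 73.93 rad/s; P_out = τω = 757 × 73.93 = 55965 W
P_in = P_out / η = 55965 / 0.877 = 63814 W
I_L = P_in / (√3·V_L·cosφ) = 63814 / (1.732 × 400 × 0.775) = 119 A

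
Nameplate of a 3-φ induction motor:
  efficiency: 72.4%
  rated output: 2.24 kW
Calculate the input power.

P_out = 2240 W
P_in = P_out/η = 2240/0.724 = 3094 W = 3.09 kW

3.09 kW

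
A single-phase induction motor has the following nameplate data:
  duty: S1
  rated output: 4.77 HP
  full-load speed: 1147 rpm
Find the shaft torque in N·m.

P_out = 4.77 × 746 = 3558 W
ω = 2π × 1147/60 = 120.1 rad/s
τ = P_out/ω = 3558/120.1 = 29.6 N·m

29.6 N·m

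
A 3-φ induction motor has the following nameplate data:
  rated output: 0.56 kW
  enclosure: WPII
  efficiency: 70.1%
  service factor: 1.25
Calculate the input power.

P_out = 560 W
P_in = P_out/η = 560/0.701 = 799 W = 0.799 kW

0.799 kW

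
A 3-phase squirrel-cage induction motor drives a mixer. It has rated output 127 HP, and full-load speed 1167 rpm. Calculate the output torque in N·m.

P_out = 127 × 746 = 94742 W
ω = 2π × 1167/60 = 122.2 rad/s
τ = P_out/ω = 94742/122.2 = 775 N·m

775 N·m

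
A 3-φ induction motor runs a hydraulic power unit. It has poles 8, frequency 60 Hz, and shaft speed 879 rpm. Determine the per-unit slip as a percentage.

2.33 %

n_s = 120f/p = 120×60/8 = 900 rpm
s = (n_s − n)/n_s = (900 − 879)/900 = 0.0233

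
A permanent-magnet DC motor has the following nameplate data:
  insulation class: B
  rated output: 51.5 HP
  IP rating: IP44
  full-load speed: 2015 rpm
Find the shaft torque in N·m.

P_out = 51.5 × 746 = 38419 W
ω = 2π × 2015/60 = 211 rad/s
τ = P_out/ω = 38419/211 = 182 N·m

182 N·m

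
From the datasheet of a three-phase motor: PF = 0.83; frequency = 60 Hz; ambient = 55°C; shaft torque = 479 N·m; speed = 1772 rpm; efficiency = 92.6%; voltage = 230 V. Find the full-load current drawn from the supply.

ω = 2π×1772/60 = 185.6 rad/s; P_out = τω = 479 × 185.6 = 88902 W
P_in = P_out / η = 88902 / 0.926 = 96006 W
I_L = P_in / (√3·V_L·cosφ) = 96006 / (1.732 × 230 × 0.83) = 290 A

290 A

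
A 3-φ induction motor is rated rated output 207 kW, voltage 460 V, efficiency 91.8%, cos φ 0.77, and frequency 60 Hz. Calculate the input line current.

368 A

P_out = 207 kW = 207000 W
P_in = P_out / η = 207000 / 0.918 = 225490 W
I_L = P_in / (√3·V_L·cosφ) = 225490 / (1.732 × 460 × 0.77) = 368 A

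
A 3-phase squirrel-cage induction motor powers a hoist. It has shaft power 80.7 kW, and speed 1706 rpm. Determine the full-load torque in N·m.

ω = 2π × 1706/60 = 178.7 rad/s
τ = P/ω = 80700/178.7 = 452 N·m

452 N·m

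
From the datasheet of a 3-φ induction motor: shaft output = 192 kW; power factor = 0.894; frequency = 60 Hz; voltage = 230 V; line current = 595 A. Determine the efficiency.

P_out = 192 kW = 192000 W
P_in = √3·V_L·I_L·cosφ = 1.732 × 230 × 595 × 0.894 = 211900 W
η = P_out / P_in = 192000 / 211900 = 0.906 = 90.6%

90.6 %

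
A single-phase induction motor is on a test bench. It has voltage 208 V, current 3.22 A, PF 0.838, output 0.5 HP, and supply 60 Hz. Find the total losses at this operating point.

188 W

P_in = V·I·cosφ = 208×3.22×0.838 = 561 W
P_out = 0.5×746 = 373 W
Losses = P_in − P_out = 561 − 373 = 188 W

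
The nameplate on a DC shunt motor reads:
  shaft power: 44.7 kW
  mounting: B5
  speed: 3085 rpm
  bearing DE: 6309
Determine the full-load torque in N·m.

138 N·m

ω = 2π × 3085/60 = 323.1 rad/s
τ = P/ω = 44700/323.1 = 138 N·m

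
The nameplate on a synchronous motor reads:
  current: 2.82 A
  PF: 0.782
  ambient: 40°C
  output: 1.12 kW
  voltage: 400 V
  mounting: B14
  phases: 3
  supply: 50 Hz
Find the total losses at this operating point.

408 W

P_in = √3·V·I·cosφ = 1.732×400×2.82×0.782 = 1528 W
P_out = 1120 W
Losses = P_in − P_out = 1528 − 1120 = 408 W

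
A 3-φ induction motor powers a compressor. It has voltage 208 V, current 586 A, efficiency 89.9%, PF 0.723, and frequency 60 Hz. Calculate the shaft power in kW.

P_in = √3·V·I·cosφ = 1.732 × 208 × 586 × 0.723 = 152633 W
P_out = η·P_in = 0.899 × 152633 = 137217 W

137 kW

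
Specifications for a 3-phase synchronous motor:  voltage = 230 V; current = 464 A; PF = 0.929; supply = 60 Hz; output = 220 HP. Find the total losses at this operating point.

7600 W

P_in = √3·V·I·cosφ = 1.732×230×464×0.929 = 171715 W
P_out = 220×746 = 164120 W
Losses = P_in − P_out = 171715 − 164120 = 7595 W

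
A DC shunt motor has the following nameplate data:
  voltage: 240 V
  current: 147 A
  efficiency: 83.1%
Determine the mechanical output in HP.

P_in = V·I = 240 × 147 = 35280 W
P_out = η·P_in = 0.831 × 35280 = 29318 W
= 29318/746 = 39.3 HP

39.3 HP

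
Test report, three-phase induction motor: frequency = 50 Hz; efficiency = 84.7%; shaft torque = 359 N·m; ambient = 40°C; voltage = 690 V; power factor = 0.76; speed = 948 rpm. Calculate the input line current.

ω = 2π×948/60 = 99.27 rad/s; P_out = τω = 359 × 99.27 = 35638 W
P_in = P_out / η = 35638 / 0.847 = 42076 W
I_L = P_in / (√3·V_L·cosφ) = 42076 / (1.732 × 690 × 0.76) = 46.3 A

46.3 A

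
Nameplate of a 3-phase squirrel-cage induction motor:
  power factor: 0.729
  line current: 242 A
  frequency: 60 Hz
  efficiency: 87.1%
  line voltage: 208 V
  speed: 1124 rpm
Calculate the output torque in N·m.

P_in = √3·V·I·cosφ = 1.732 × 208 × 242 × 0.729 = 63556 W
P_out = η·P_in = 0.871 × 63556 = 55357 W
n = 1124 rpm
ω = 2π×1124/60 = 117.7 rad/s
τ = P_out/ω = 55357/117.7 = 470 N·m

470 N·m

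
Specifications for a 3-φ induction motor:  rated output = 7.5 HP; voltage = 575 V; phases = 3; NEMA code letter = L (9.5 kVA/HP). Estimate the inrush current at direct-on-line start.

S_LR = 9.5 × 7.5 = 71.25 kVA
I_LR = S_LR/(√3·V_L) = 71250/(1.732×575) = 71.5 A

71.5 A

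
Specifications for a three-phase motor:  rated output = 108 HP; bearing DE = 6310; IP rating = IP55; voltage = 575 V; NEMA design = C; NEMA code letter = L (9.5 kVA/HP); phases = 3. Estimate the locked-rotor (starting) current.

1030 A

S_LR = 9.5 × 108 = 1026 kVA
I_LR = S_LR/(√3·V_L) = 1026000/(1.732×575) = 1030 A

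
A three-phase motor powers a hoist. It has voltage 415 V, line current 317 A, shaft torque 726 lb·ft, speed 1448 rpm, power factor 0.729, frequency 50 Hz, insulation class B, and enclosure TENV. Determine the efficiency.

89.9 %

τ = 726 lb·ft × 1.356 = 984.5 N·m
ω = 2π × 1448/60 = 151.6 rad/s; P_out = τω = 984.5 × 151.6 = 149250 W
P_in = √3·V_L·I_L·cosφ = 1.732 × 415 × 317 × 0.729 = 166105 W
η = P_out / P_in = 149250 / 166105 = 0.899 = 89.9%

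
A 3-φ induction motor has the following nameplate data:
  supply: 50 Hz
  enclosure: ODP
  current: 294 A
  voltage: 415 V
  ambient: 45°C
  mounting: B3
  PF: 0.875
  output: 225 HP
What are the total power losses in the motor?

17100 W

P_in = √3·V·I·cosφ = 1.732×415×294×0.875 = 184906 W
P_out = 225×746 = 167850 W
Losses = P_in − P_out = 184906 − 167850 = 17056 W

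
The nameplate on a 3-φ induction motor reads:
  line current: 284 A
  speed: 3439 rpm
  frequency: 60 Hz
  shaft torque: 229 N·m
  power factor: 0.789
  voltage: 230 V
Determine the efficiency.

ω = 2π × 3439/60 = 360.1 rad/s; P_out = τω = 229 × 360.1 = 82463 W
P_in = √3·V_L·I_L·cosφ = 1.732 × 230 × 284 × 0.789 = 89263 W
η = P_out / P_in = 82463 / 89263 = 0.924 = 92.4%

92.4 %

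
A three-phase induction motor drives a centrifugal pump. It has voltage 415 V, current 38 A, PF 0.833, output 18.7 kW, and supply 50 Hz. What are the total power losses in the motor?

4050 W

P_in = √3·V·I·cosφ = 1.732×415×38×0.833 = 22752 W
P_out = 18700 W
Losses = P_in − P_out = 22752 − 18700 = 4052 W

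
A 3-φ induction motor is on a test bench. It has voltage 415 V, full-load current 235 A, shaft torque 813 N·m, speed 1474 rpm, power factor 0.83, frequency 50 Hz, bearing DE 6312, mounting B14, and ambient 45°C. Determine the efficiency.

ω = 2π × 1474/60 = 154.4 rad/s; P_out = τω = 813 × 154.4 = 125527 W
P_in = √3·V_L·I_L·cosφ = 1.732 × 415 × 235 × 0.83 = 140198 W
η = P_out / P_in = 125527 / 140198 = 0.895 = 89.5%

89.5 %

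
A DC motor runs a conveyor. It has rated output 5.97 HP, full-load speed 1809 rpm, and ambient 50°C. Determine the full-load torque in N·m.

23.5 N·m

P_out = 5.97 × 746 = 4454 W
ω = 2π × 1809/60 = 189.4 rad/s
τ = P_out/ω = 4454/189.4 = 23.5 N·m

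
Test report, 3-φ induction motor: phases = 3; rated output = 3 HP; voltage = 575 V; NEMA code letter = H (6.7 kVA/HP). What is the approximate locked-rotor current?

S_LR = 6.7 × 3 = 20.1 kVA
I_LR = S_LR/(√3·V_L) = 20100/(1.732×575) = 20.2 A

20.2 A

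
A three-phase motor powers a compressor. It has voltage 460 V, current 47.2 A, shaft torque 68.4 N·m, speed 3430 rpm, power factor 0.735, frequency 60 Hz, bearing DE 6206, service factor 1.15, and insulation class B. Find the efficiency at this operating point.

ω = 2π × 3430/60 = 359.2 rad/s; P_out = τω = 68.4 × 359.2 = 24569 W
P_in = √3·V_L·I_L·cosφ = 1.732 × 460 × 47.2 × 0.735 = 27640 W
η = P_out / P_in = 24569 / 27640 = 0.889 = 88.9%

88.9 %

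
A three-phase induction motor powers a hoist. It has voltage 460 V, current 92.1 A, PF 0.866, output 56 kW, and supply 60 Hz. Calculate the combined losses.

7550 W

P_in = √3·V·I·cosφ = 1.732×460×92.1×0.866 = 63545 W
P_out = 56000 W
Losses = P_in − P_out = 63545 − 56000 = 7545 W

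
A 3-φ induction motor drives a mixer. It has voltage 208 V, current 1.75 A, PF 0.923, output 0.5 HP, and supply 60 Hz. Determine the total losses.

P_in = √3·V·I·cosφ = 1.732×208×1.75×0.923 = 582 W
P_out = 0.5×746 = 373 W
Losses = P_in − P_out = 582 − 373 = 209 W

209 W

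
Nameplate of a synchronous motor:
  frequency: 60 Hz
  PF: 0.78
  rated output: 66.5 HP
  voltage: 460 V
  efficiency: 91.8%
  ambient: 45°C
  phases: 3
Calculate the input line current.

87 A

P_out = 66.5 × 746 = 49609 W
P_in = P_out / η = 49609 / 0.918 = 54040 W
I_L = P_in / (√3·V_L·cosφ) = 54040 / (1.732 × 460 × 0.78) = 87 A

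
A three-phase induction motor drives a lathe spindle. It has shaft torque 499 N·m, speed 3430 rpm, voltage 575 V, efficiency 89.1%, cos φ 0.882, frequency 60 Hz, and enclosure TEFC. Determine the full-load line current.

229 A

ω = 2π×3430/60 = 359.2 rad/s; P_out = τω = 499 × 359.2 = 179241 W
P_in = P_out / η = 179241 / 0.891 = 201168 W
I_L = P_in / (√3·V_L·cosφ) = 201168 / (1.732 × 575 × 0.882) = 229 A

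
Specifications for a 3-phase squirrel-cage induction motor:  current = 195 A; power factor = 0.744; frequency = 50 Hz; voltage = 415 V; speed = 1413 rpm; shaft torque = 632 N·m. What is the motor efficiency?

89.7 %

ω = 2π × 1413/60 = 148 rad/s; P_out = τω = 632 × 148 = 93536 W
P_in = √3·V_L·I_L·cosφ = 1.732 × 415 × 195 × 0.744 = 104281 W
η = P_out / P_in = 93536 / 104281 = 0.897 = 89.7%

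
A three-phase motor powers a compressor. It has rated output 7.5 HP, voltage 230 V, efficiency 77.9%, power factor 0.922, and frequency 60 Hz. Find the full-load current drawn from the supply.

19.6 A

P_out = 7.5 × 746 = 5595 W
P_in = P_out / η = 5595 / 0.779 = 7182 W
I_L = P_in / (√3·V_L·cosφ) = 7182 / (1.732 × 230 × 0.922) = 19.6 A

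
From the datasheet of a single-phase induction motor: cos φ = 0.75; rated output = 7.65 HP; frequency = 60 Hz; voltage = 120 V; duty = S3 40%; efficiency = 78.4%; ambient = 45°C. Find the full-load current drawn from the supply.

P_out = 7.65 × 746 = 5707 W
P_in = P_out / η = 5707 / 0.784 = 7279 W
I = P_in / (V·cosφ) = 7279 / (120 × 0.75) = 80.9 A

80.9 A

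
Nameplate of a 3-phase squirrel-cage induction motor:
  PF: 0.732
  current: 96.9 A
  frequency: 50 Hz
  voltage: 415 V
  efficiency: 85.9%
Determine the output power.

P_in = √3·V·I·cosφ = 1.732 × 415 × 96.9 × 0.732 = 50984 W
P_out = η·P_in = 0.859 × 50984 = 43795 W

43.8 kW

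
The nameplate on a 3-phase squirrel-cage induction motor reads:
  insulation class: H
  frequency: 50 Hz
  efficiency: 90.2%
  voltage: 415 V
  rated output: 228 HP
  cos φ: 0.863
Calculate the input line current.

304 A

P_out = 228 × 746 = 170088 W
P_in = P_out / η = 170088 / 0.902 = 188568 W
I_L = P_in / (√3·V_L·cosφ) = 188568 / (1.732 × 415 × 0.863) = 304 A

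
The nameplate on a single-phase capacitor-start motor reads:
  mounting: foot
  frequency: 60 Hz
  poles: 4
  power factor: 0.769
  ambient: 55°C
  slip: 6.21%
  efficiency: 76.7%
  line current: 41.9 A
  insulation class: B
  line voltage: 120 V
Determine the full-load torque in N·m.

16.8 N·m

P_in = V·I·cosφ = 120 × 41.9 × 0.769 = 3867 W
P_out = η·P_in = 0.767 × 3867 = 2966 W
n_s = 120×60/4 = 1800 rpm; n = 1800×(1−0.0621) = 1688 rpm
ω = 2π×1688/60 = 176.8 rad/s
τ = P_out/ω = 2966/176.8 = 16.8 N·m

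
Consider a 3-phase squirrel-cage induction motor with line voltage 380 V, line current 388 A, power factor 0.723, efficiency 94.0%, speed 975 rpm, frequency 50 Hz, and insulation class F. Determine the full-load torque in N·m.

P_in = √3·V·I·cosφ = 1.732 × 380 × 388 × 0.723 = 184630 W
P_out = η·P_in = 0.94 × 184630 = 173552 W
n = 975 rpm
ω = 2π×975/60 = 102.1 rad/s
τ = P_out/ω = 173552/102.1 = 1700 N·m

1700 N·m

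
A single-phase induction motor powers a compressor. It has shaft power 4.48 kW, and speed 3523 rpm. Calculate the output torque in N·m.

ω = 2π × 3523/60 = 368.9 rad/s
τ = P/ω = 4480/368.9 = 12.1 N·m

12.1 N·m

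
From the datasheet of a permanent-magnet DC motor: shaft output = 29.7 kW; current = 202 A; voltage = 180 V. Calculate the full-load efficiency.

P_out = 29.7 kW = 29700 W
P_in = V·I = 180 × 202 = 36360 W
η = P_out / P_in = 29700 / 36360 = 0.817 = 81.7%

81.7 %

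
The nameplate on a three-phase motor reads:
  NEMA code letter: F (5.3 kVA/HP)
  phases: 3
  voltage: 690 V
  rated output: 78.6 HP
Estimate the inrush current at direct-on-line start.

S_LR = 5.3 × 78.6 = 416.58 kVA
I_LR = S_LR/(√3·V_L) = 416580/(1.732×690) = 349 A

349 A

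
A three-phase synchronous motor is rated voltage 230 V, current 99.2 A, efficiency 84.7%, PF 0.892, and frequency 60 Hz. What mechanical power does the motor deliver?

29.9 kW

P_in = √3·V·I·cosφ = 1.732 × 230 × 99.2 × 0.892 = 35249 W
P_out = η·P_in = 0.847 × 35249 = 29856 W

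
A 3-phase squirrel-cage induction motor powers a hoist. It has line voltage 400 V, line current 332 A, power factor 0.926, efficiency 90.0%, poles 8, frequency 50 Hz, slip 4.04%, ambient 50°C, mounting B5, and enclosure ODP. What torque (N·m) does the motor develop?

2540 N·m

P_in = √3·V·I·cosφ = 1.732 × 400 × 332 × 0.926 = 212989 W
P_out = η·P_in = 0.9 × 212989 = 191690 W
n_s = 120×50/8 = 750 rpm; n = 750×(1−0.0404) = 720 rpm
ω = 2π×720/60 = 75.4 rad/s
τ = P_out/ω = 191690/75.4 = 2540 N·m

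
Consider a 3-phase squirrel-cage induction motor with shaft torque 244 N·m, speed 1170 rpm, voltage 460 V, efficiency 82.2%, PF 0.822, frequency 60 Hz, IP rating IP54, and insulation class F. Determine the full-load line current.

55.5 A

ω = 2π×1170/60 = 122.5 rad/s; P_out = τω = 244 × 122.5 = 29890 W
P_in = P_out / η = 29890 / 0.822 = 36363 W
I_L = P_in / (√3·V_L·cosφ) = 36363 / (1.732 × 460 × 0.822) = 55.5 A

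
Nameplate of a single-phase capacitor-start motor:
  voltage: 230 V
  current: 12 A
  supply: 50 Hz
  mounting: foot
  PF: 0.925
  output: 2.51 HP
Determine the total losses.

681 W

P_in = V·I·cosφ = 230×12×0.925 = 2553 W
P_out = 2.51×746 = 1872 W
Losses = P_in − P_out = 2553 − 1872 = 681 W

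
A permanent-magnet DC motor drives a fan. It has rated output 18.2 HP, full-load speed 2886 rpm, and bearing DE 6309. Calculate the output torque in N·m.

P_out = 18.2 × 746 = 13577 W
ω = 2π × 2886/60 = 302.2 rad/s
τ = P_out/ω = 13577/302.2 = 44.9 N·m

44.9 N·m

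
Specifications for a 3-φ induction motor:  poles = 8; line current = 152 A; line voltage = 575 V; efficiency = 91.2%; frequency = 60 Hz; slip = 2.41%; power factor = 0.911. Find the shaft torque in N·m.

P_in = √3·V·I·cosφ = 1.732 × 575 × 152 × 0.911 = 137904 W
P_out = η·P_in = 0.912 × 137904 = 125768 W
n_s = 120×60/8 = 900 rpm; n = 900×(1−0.0241) = 878 rpm
ω = 2π×878/60 = 91.94 rad/s
τ = P_out/ω = 125768/91.94 = 1370 N·m

1370 N·m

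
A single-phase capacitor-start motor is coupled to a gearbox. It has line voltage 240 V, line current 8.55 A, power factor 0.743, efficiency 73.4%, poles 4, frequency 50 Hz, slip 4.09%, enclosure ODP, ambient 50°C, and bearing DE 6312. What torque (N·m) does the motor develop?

7.43 N·m

P_in = V·I·cosφ = 240 × 8.55 × 0.743 = 1525 W
P_out = η·P_in = 0.734 × 1525 = 1119 W
n_s = 120×50/4 = 1500 rpm; n = 1500×(1−0.0409) = 1439 rpm
ω = 2π×1439/60 = 150.7 rad/s
τ = P_out/ω = 1119/150.7 = 7.43 N·m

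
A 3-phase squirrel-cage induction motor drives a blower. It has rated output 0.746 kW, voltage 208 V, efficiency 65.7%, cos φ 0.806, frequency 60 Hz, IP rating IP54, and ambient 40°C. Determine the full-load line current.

3.91 A

P_out = 0.746 kW = 746 W
P_in = P_out / η = 746 / 0.657 = 1135 W
I_L = P_in / (√3·V_L·cosφ) = 1135 / (1.732 × 208 × 0.806) = 3.91 A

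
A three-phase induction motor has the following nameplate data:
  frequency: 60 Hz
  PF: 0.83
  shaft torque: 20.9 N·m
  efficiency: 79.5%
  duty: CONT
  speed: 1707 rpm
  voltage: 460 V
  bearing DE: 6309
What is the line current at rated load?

ω = 2π×1707/60 = 178.8 rad/s; P_out = τω = 20.9 × 178.8 = 3737 W
P_in = P_out / η = 3737 / 0.795 = 4701 W
I_L = P_in / (√3·V_L·cosφ) = 4701 / (1.732 × 460 × 0.83) = 7.11 A

7.11 A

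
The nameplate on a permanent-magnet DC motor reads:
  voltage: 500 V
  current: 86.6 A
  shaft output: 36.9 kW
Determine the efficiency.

85.2 %

P_out = 36.9 kW = 36900 W
P_in = V·I = 500 × 86.6 = 43300 W
η = P_out / P_in = 36900 / 43300 = 0.852 = 85.2%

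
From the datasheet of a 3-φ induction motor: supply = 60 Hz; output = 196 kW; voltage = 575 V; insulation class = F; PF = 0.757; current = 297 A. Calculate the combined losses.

27.9 kW

P_in = √3·V·I·cosφ = 1.732×575×297×0.757 = 223907 W
P_out = 196000 W
Losses = P_in − P_out = 223907 − 196000 = 27907 W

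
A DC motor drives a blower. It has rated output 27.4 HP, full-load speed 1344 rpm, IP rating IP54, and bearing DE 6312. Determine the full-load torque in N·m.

145 N·m

P_out = 27.4 × 746 = 20440 W
ω = 2π × 1344/60 = 140.7 rad/s
τ = P_out/ω = 20440/140.7 = 145 N·m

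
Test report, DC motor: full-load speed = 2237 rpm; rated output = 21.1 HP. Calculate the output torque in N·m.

67.2 N·m

P_out = 21.1 × 746 = 15741 W
ω = 2π × 2237/60 = 234.3 rad/s
τ = P_out/ω = 15741/234.3 = 67.2 N·m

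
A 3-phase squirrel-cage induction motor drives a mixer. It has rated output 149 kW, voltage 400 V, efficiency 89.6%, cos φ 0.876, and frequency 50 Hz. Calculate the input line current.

P_out = 149 kW = 149000 W
P_in = P_out / η = 149000 / 0.896 = 166295 W
I_L = P_in / (√3·V_L·cosφ) = 166295 / (1.732 × 400 × 0.876) = 274 A

274 A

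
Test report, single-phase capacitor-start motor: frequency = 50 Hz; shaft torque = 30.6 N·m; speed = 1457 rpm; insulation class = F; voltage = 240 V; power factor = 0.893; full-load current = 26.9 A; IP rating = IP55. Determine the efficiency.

ω = 2π × 1457/60 = 152.6 rad/s; P_out = τω = 30.6 × 152.6 = 4670 W
P_in = V·I·cosφ = 240 × 26.9 × 0.893 = 5765 W
η = P_out / P_in = 4670 / 5765 = 0.810 = 81.0%

81.0 %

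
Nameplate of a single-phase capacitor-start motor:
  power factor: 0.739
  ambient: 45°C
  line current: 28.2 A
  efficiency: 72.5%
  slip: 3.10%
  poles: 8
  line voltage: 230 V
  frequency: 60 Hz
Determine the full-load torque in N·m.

P_in = V·I·cosφ = 230 × 28.2 × 0.739 = 4793 W
P_out = η·P_in = 0.725 × 4793 = 3475 W
n_s = 120×60/8 = 900 rpm; n = 900×(1−0.031) = 872 rpm
ω = 2π×872/60 = 91.32 rad/s
τ = P_out/ω = 3475/91.32 = 38.1 N·m

38.1 N·m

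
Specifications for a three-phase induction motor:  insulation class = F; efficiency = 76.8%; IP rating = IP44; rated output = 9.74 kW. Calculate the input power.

12.7 kW

P_out = 9740 W
P_in = P_out/η = 9740/0.768 = 12682 W = 12.7 kW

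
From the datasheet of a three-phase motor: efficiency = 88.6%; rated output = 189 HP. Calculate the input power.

P_out = 189 × 746 = 140994 W
P_in = P_out/η = 140994/0.886 = 159135 W = 159 kW

159 kW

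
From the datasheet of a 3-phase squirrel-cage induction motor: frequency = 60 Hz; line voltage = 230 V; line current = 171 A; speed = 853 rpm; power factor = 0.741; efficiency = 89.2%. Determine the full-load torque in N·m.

P_in = √3·V·I·cosφ = 1.732 × 230 × 171 × 0.741 = 50477 W
P_out = η·P_in = 0.892 × 50477 = 45025 W
n = 853 rpm
ω = 2π×853/60 = 89.33 rad/s
τ = P_out/ω = 45025/89.33 = 504 N·m

504 N·m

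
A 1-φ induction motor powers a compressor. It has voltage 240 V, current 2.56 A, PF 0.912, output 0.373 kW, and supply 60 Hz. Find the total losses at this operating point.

187 W

P_in = V·I·cosφ = 240×2.56×0.912 = 560 W
P_out = 373 W
Losses = P_in − P_out = 560 − 373 = 187 W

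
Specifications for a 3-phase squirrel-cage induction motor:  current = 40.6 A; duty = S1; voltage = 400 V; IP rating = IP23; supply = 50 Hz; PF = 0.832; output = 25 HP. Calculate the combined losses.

P_in = √3·V·I·cosφ = 1.732×400×40.6×0.832 = 23402 W
P_out = 25×746 = 18650 W
Losses = P_in − P_out = 23402 − 18650 = 4752 W

4750 W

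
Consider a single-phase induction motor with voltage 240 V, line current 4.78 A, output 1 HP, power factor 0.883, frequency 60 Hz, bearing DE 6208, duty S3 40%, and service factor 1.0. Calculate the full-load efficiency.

73.6 %

P_out = 1 × 746 = 746 W
P_in = V·I·cosφ = 240 × 4.78 × 0.883 = 1013 W
η = P_out / P_in = 746 / 1013 = 0.736 = 73.6%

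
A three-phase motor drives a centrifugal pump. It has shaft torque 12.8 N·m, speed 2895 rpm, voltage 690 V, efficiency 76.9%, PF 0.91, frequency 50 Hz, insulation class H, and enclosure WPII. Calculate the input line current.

4.64 A

ω = 2π×2895/60 = 303.2 rad/s; P_out = τω = 12.8 × 303.2 = 3881 W
P_in = P_out / η = 3881 / 0.769 = 5047 W
I_L = P_in / (√3·V_L·cosφ) = 5047 / (1.732 × 690 × 0.91) = 4.64 A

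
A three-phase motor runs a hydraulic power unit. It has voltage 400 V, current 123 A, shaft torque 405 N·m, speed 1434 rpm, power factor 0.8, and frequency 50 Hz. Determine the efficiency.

89.2 %

ω = 2π × 1434/60 = 150.2 rad/s; P_out = τω = 405 × 150.2 = 60831 W
P_in = √3·V_L·I_L·cosφ = 1.732 × 400 × 123 × 0.8 = 68172 W
η = P_out / P_in = 60831 / 68172 = 0.892 = 89.2%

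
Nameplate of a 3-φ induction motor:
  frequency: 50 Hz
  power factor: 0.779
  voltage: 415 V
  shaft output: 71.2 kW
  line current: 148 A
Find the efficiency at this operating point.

85.9 %

P_out = 71.2 kW = 71200 W
P_in = √3·V_L·I_L·cosφ = 1.732 × 415 × 148 × 0.779 = 82870 W
η = P_out / P_in = 71200 / 82870 = 0.859 = 85.9%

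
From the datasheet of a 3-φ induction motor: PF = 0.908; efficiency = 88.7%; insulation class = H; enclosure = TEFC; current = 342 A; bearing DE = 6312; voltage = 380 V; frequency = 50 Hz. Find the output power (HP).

243 HP

P_in = √3·V·I·cosφ = 1.732 × 380 × 342 × 0.908 = 204382 W
P_out = η·P_in = 0.887 × 204382 = 181287 W
= 181287/746 = 243 HP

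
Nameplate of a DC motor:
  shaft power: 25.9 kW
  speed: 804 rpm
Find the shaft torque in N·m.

ω = 2π × 804/60 = 84.19 rad/s
τ = P/ω = 25900/84.19 = 308 N·m

308 N·m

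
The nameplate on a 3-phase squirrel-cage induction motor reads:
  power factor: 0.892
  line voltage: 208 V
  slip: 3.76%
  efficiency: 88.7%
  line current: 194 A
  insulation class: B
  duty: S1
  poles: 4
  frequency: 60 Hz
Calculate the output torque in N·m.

305 N·m

P_in = √3·V·I·cosφ = 1.732 × 208 × 194 × 0.892 = 62342 W
P_out = η·P_in = 0.887 × 62342 = 55297 W
n_s = 120×60/4 = 1800 rpm; n = 1800×(1−0.0376) = 1732 rpm
ω = 2π×1732/60 = 181.4 rad/s
τ = P_out/ω = 55297/181.4 = 305 N·m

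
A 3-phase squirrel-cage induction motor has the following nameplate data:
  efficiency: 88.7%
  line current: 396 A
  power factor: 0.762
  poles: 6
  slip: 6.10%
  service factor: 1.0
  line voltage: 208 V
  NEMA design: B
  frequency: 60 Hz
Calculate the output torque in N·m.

817 N·m

P_in = √3·V·I·cosφ = 1.732 × 208 × 396 × 0.762 = 108708 W
P_out = η·P_in = 0.887 × 108708 = 96424 W
n_s = 120×60/6 = 1200 rpm; n = 1200×(1−0.061) = 1127 rpm
ω = 2π×1127/60 = 118 rad/s
τ = P_out/ω = 96424/118 = 817 N·m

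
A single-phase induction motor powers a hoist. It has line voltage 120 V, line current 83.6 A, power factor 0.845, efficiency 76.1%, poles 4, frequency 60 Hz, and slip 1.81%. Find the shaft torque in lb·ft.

25.7 lb·ft

P_in = V·I·cosφ = 120 × 83.6 × 0.845 = 8477 W
P_out = η·P_in = 0.761 × 8477 = 6451 W
n_s = 120×60/4 = 1800 rpm; n = 1800×(1−0.0181) = 1767 rpm
ω = 2π×1767/60 = 185 rad/s
τ = P_out/ω = 6451/185 = 34.87 N·m
In lb·ft: 34.87/1.356 = 25.7 lb·ft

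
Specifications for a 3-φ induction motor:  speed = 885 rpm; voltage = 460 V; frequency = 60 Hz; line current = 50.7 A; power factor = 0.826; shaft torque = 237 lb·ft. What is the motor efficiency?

τ = 237 lb·ft × 1.356 = 321.4 N·m
ω = 2π × 885/60 = 92.68 rad/s; P_out = τω = 321.4 × 92.68 = 29787 W
P_in = √3·V_L·I_L·cosφ = 1.732 × 460 × 50.7 × 0.826 = 33365 W
η = P_out / P_in = 29787 / 33365 = 0.893 = 89.3%

89.3 %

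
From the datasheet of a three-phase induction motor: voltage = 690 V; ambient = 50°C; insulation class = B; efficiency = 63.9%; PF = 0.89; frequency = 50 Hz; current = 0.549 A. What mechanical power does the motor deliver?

0.373 kW

P_in = √3·V·I·cosφ = 1.732 × 690 × 0.549 × 0.89 = 584 W
P_out = η·P_in = 0.639 × 584 = 373 W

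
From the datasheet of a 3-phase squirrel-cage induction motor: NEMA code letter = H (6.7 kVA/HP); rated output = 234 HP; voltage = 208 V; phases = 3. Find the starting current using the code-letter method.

4350 A

S_LR = 6.7 × 234 = 1567.8 kVA
I_LR = S_LR/(√3·V_L) = 1567800/(1.732×208) = 4350 A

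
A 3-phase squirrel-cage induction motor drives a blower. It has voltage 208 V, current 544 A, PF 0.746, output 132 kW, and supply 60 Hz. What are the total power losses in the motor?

P_in = √3·V·I·cosφ = 1.732×208×544×0.746 = 146201 W
P_out = 132000 W
Losses = P_in − P_out = 146201 − 132000 = 14201 W

14.2 kW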